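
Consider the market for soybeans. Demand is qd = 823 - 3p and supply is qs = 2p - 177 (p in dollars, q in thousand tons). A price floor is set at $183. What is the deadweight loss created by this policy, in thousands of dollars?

0

In a free market, 823 - 3p = 2p - 177 gives the equilibrium p* = 200, q* = 223.
Since 183 is below p* = 200, the floor does not bind and the free-market outcome prevails.
Since the control does not bind, no trades are prevented and deadweight loss is zero.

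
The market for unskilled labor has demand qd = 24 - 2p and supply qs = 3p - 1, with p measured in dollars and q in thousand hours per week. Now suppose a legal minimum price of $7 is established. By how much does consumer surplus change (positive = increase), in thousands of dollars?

In a free market, 24 - 2p = 3p - 1 gives the equilibrium p* = 5, q* = 14.
The floor of 7 is above the equilibrium price 5, so it binds.
At p = 7: qd = 24 - 2·7 = 10 and qs = 3·7 - 1 = 20.
Consumer surplus without the control is ½ · (12 - 5) · 14 = 49.
With the floor, consumers buy 10 units at 7, so CS = ½ · (12 - 7) · 10 = 25.
Change in consumer surplus = 25 - 49 = -24.

-24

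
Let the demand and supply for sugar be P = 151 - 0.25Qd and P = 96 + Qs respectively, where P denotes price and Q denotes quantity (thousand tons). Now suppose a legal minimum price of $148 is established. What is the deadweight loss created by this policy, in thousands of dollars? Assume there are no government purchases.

640

Rearranging demand gives Qd = 604 - 4P; rearranging supply gives Qs = P - 96. Without the control the market clears where 604 - 4P = P - 96, i.e. P* = 140 and Q* = 44.
The floor of 148 is above the equilibrium price 140, so it binds.
At P = 148: Qd = 604 - 4·148 = 12 and Qs = 148 - 96 = 52.
Quantity traded falls to 12. At Q = 12 the demand price is (604 - 12)/4 = 148 and the supply price is 96 + 12 = 108.
Deadweight loss = ½ · (148 - 108) · (44 - 12) = ½ · 40 · 32 = 640.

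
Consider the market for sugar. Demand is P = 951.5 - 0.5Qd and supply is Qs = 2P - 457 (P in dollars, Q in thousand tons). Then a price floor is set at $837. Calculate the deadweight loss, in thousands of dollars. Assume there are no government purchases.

122018

Rearranging demand gives Qd = 1903 - 2P. Equilibrium: 1903 - 2P = 2P - 457, so 2360 = 4P and P* = 590, Q* = 723.
Since 837 > 590, the floor is binding.
At P = 837: Qd = 1903 - 2·837 = 229 and Qs = 2·837 - 457 = 1217.
Quantity traded falls to 229. At Q = 229 the demand price is (1903 - 229)/2 = 837 and the supply price is (457 + 229)/2 = 343.
Deadweight loss = ½ · (837 - 343) · (723 - 229) = ½ · 494 · 494 = 122018.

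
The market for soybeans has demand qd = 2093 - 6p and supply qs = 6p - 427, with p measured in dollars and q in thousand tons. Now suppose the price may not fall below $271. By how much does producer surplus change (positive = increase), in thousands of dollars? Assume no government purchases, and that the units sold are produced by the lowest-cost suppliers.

Without the control the market clears where 2093 - 6p = 6p - 427, i.e. p* = 210 and q* = 833.
Since 271 > 210, the floor is binding.
At p = 271: qd = 2093 - 6·271 = 467 and qs = 6·271 - 427 = 1199.
Producer surplus without the control is ½ · (210 - 427/6) · 833 = 693889/12.
With the floor, 467 units are sold at 271. The supply price at q = 467 is 149, so PS = ½ · [(271 - 427/6) + (271 - 149)] · 467 = 901777/12.
Change in producer surplus = 901777/12 - 693889/12 = 17324.

17324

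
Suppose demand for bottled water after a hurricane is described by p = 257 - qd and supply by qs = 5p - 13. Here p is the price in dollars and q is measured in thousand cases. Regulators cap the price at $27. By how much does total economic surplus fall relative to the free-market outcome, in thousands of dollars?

Rearranging demand gives qd = 257 - p. Without the control the market clears where 257 - p = 5p - 13, i.e. p* = 45 and q* = 212.
Since 27 < 45, the ceiling is binding.
At p = 27: qd = 257 - 27 = 230 and qs = 5·27 - 13 = 122.
Quantity traded falls to 122. At q = 122 the demand price is 257 - 122 = 135 and the supply price is (13 + 122)/5 = 27.
Deadweight loss = ½ · (135 - 27) · (212 - 122) = ½ · 108 · 90 = 4860.

4860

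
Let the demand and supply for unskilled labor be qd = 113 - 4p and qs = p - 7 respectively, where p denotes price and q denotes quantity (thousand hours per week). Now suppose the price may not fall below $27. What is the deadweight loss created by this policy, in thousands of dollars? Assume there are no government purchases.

90

Equilibrium: 113 - 4p = p - 7, so 120 = 5p and p* = 24, q* = 17.
The floor of 27 is above the equilibrium price 24, so it binds.
At p = 27: qd = 113 - 4·27 = 5 and qs = 27 - 7 = 20.
Quantity traded falls to 5. At q = 5 the demand price is (113 - 5)/4 = 27 and the supply price is 7 + 5 = 12.
Deadweight loss = ½ · (27 - 12) · (17 - 5) = ½ · 15 · 12 = 90.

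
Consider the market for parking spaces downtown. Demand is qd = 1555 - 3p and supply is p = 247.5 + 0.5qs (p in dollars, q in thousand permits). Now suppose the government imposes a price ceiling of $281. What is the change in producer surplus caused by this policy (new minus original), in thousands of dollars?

Rearranging supply gives qs = 2p - 495. Setting quantity demanded equal to quantity supplied, 1555 - 3p = 2p - 495, gives p* = 410 and q* = 325.
The ceiling of 281 is below the equilibrium price 410, so it binds.
At p = 281: qd = 1555 - 3·281 = 712 and qs = 2·281 - 495 = 67.
Producer surplus without the control is ½ · (410 - 247.5) · 325 = 26406.25.
With the ceiling, producers sell 67 units at 281, so PS = ½ · (281 - 247.5) · 67 = 1122.25.
Change in producer surplus = 1122.25 - 26406.25 = -25284.

-25284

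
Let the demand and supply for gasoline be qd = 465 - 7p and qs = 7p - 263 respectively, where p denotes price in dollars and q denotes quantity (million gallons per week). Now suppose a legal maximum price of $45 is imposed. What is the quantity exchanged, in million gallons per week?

In a free market, 465 - 7p = 7p - 263 gives the equilibrium p* = 52, q* = 101.
The ceiling of 45 is below the equilibrium price 52, so it binds.
At p = 45: qd = 465 - 7·45 = 150 and qs = 7·45 - 263 = 52.
The quantity actually transacted is the short side, supply: 52.

52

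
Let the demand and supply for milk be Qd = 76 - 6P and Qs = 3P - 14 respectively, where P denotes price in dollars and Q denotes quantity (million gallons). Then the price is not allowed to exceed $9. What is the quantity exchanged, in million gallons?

Equilibrium: 76 - 6P = 3P - 14, so 90 = 9P and P* = 10, Q* = 16.
The ceiling of 9 is below the equilibrium price 10, so it binds.
At P = 9: Qd = 76 - 6·9 = 22 and Qs = 3·9 - 14 = 13.
The quantity actually transacted is the short side, supply: 13.

13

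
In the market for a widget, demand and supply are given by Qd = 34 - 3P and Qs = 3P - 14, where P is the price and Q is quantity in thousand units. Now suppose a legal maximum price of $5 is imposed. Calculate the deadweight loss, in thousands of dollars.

27

In a free market, 34 - 3P = 3P - 14 gives the equilibrium P* = 8, Q* = 10.
The ceiling of 5 is below the equilibrium price 8, so it binds.
At P = 5: Qd = 34 - 3·5 = 19 and Qs = 3·5 - 14 = 1.
Quantity traded falls to 1. At Q = 1 the demand price is (34 - 1)/3 = 11 and the supply price is (14 + 1)/3 = 5.
Deadweight loss = ½ · (11 - 5) · (10 - 1) = ½ · 6 · 9 = 27.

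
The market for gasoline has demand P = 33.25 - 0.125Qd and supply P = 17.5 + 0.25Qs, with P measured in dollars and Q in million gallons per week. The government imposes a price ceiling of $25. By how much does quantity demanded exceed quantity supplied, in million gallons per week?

36

Rearranging demand gives Qd = 266 - 8P; rearranging supply gives Qs = 4P - 70. Without the control the market clears where 266 - 8P = 4P - 70, i.e. P* = 28 and Q* = 42.
The ceiling of 25 is below the equilibrium price 28, so it binds.
At P = 25: Qd = 266 - 8·25 = 66 and Qs = 4·25 - 70 = 30.
Shortage = Qd - Qs = 66 - 30 = 36.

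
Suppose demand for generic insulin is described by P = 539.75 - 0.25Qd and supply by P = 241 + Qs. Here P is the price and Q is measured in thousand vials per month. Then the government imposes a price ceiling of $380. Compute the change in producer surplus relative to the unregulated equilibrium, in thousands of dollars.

-18900

Rearranging demand gives Qd = 2159 - 4P; rearranging supply gives Qs = P - 241. Setting quantity demanded equal to quantity supplied, 2159 - 4P = P - 241, gives P* = 480 and Q* = 239.
Because the ceiling (380) lies below the market-clearing price, it is binding.
At P = 380: Qd = 2159 - 4·380 = 639 and Qs = 380 - 241 = 139.
Producer surplus without the control is ½ · (480 - 241) · 239 = 28560.5.
With the ceiling, producers sell 139 units at 380, so PS = ½ · (380 - 241) · 139 = 9660.5.
Change in producer surplus = 9660.5 - 28560.5 = -18900.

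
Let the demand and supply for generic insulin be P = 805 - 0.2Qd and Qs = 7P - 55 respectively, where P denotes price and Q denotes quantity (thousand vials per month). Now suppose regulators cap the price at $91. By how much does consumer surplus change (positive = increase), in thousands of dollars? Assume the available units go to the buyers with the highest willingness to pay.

-158886.9

Rearranging demand gives Qd = 4025 - 5P. Equilibrium: 4025 - 5P = 7P - 55, so 4080 = 12P and P* = 340, Q* = 2325.
Because the ceiling (91) lies below the market-clearing price, it is binding.
At P = 91: Qd = 4025 - 5·91 = 3570 and Qs = 7·91 - 55 = 582.
Consumer surplus without the control is ½ · (805 - 340) · 2325 = 540562.5.
With the ceiling, 582 units are sold at 91 (assume they go to the highest-value buyers). The demand price at Q = 582 is 688.6, so CS = ½ · [(805 - 91) + (688.6 - 91)] · 582 = 381675.6.
Change in consumer surplus = 381675.6 - 540562.5 = -158886.9.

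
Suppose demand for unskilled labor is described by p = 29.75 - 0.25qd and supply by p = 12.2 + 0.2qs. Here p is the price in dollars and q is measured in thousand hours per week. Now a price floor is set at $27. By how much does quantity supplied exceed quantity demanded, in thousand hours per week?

Rearranging demand gives qd = 119 - 4p; rearranging supply gives qs = 5p - 61. In a free market, 119 - 4p = 5p - 61 gives the equilibrium p* = 20, q* = 39.
The floor of 27 is above the equilibrium price 20, so it binds.
At p = 27: qd = 119 - 4·27 = 11 and qs = 5·27 - 61 = 74.
Surplus = qs - qd = 74 - 11 = 63.

63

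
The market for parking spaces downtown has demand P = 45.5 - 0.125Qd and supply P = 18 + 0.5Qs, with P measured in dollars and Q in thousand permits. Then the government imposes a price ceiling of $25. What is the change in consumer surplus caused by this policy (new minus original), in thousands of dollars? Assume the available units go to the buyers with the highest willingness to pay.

153.75

Rearranging demand gives Qd = 364 - 8P; rearranging supply gives Qs = 2P - 36. Setting quantity demanded equal to quantity supplied, 364 - 8P = 2P - 36, gives P* = 40 and Q* = 44.
Because the ceiling (25) lies below the market-clearing price, it is binding.
At P = 25: Qd = 364 - 8·25 = 164 and Qs = 2·25 - 36 = 14.
Consumer surplus without the control is ½ · (45.5 - 40) · 44 = 121.
With the ceiling, 14 units are sold at 25 (assume they go to the highest-value buyers). The demand price at Q = 14 is 43.75, so CS = ½ · [(45.5 - 25) + (43.75 - 25)] · 14 = 274.75.
Change in consumer surplus = 274.75 - 121 = 153.75.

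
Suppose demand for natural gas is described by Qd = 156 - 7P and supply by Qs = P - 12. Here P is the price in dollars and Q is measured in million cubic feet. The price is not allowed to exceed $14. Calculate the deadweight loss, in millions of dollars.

Equilibrium: 156 - 7P = P - 12, so 168 = 8P and P* = 21, Q* = 9.
Because the ceiling (14) lies below the market-clearing price, it is binding.
At P = 14: Qd = 156 - 7·14 = 58 and Qs = 14 - 12 = 2.
Quantity traded falls to 2. At Q = 2 the demand price is (156 - 2)/7 = 22 and the supply price is 12 + 2 = 14.
Deadweight loss = ½ · (22 - 14) · (9 - 2) = ½ · 8 · 7 = 28.

28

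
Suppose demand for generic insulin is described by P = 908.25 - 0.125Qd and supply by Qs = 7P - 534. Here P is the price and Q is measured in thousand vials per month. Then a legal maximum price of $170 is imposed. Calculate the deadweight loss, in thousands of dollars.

Rearranging demand gives Qd = 7266 - 8P. In a free market, 7266 - 8P = 7P - 534 gives the equilibrium P* = 520, Q* = 3106.
Because the ceiling (170) lies below the market-clearing price, it is binding.
At P = 170: Qd = 7266 - 8·170 = 5906 and Qs = 7·170 - 534 = 656.
Quantity traded falls to 656. At Q = 656 the demand price is (7266 - 656)/8 = 826.25 and the supply price is (534 + 656)/7 = 170.
Deadweight loss = ½ · (826.25 - 170) · (3106 - 656) = ½ · 656.25 · 2450 = 803906.25.

803906.25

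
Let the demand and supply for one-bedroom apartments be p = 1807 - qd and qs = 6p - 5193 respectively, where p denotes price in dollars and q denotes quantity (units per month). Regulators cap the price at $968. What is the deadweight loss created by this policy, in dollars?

Rearranging demand gives qd = 1807 - p. Without the control the market clears where 1807 - p = 6p - 5193, i.e. p* = 1000 and q* = 807.
Because the ceiling (968) lies below the market-clearing price, it is binding.
At p = 968: qd = 1807 - 968 = 839 and qs = 6·968 - 5193 = 615.
Quantity traded falls to 615. At q = 615 the demand price is 1807 - 615 = 1192 and the supply price is (5193 + 615)/6 = 968.
Deadweight loss = ½ · (1192 - 968) · (807 - 615) = ½ · 224 · 192 = 21504.

21504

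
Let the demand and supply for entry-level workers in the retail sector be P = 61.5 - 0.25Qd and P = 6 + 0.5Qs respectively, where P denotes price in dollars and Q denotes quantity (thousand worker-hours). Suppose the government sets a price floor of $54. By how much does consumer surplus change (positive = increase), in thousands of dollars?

-572

Rearranging demand gives Qd = 246 - 4P; rearranging supply gives Qs = 2P - 12. Setting quantity demanded equal to quantity supplied, 246 - 4P = 2P - 12, gives P* = 43 and Q* = 74.
Because the floor (54) lies above the market-clearing price, it is binding.
At P = 54: Qd = 246 - 4·54 = 30 and Qs = 2·54 - 12 = 96.
Consumer surplus without the control is ½ · (61.5 - 43) · 74 = 684.5.
With the floor, consumers buy 30 units at 54, so CS = ½ · (61.5 - 54) · 30 = 112.5.
Change in consumer surplus = 112.5 - 684.5 = -572.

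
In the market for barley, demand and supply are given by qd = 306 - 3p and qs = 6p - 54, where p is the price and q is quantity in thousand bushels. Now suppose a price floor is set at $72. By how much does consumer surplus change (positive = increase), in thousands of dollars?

Setting quantity demanded equal to quantity supplied, 306 - 3p = 6p - 54, gives p* = 40 and q* = 186.
Since 72 > 40, the floor is binding.
At p = 72: qd = 306 - 3·72 = 90 and qs = 6·72 - 54 = 378.
Consumer surplus without the control is ½ · (102 - 40) · 186 = 5766.
With the floor, consumers buy 90 units at 72, so CS = ½ · (102 - 72) · 90 = 1350.
Change in consumer surplus = 1350 - 5766 = -4416.

-4416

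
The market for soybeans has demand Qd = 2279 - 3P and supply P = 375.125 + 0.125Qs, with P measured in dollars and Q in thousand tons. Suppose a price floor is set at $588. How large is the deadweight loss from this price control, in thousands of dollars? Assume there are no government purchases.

24057

Rearranging supply gives Qs = 8P - 3001. Setting quantity demanded equal to quantity supplied, 2279 - 3P = 8P - 3001, gives P* = 480 and Q* = 839.
The floor of 588 is above the equilibrium price 480, so it binds.
At P = 588: Qd = 2279 - 3·588 = 515 and Qs = 8·588 - 3001 = 1703.
Quantity traded falls to 515. At Q = 515 the demand price is (2279 - 515)/3 = 588 and the supply price is (3001 + 515)/8 = 439.5.
Deadweight loss = ½ · (588 - 439.5) · (839 - 515) = ½ · 148.5 · 324 = 24057.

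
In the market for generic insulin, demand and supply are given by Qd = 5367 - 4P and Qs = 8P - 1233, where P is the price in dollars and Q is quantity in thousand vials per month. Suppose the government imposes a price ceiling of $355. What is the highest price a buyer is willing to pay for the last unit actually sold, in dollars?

In a free market, 5367 - 4P = 8P - 1233 gives the equilibrium P* = 550, Q* = 3167.
The ceiling of 355 is below the equilibrium price 550, so it binds.
At P = 355: Qd = 5367 - 4·355 = 3947 and Qs = 8·355 - 1233 = 1607.
Only 1607 units reach the market. On the demand curve, the marginal buyer's willingness to pay at Q = 1607 is (5367 - 1607)/4 = 940.

940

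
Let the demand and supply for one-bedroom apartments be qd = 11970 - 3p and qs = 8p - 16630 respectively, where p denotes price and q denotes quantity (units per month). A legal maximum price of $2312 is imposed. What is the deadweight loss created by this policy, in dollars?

In a free market, 11970 - 3p = 8p - 16630 gives the equilibrium p* = 2600, q* = 4170.
The ceiling of 2312 is below the equilibrium price 2600, so it binds.
At p = 2312: qd = 11970 - 3·2312 = 5034 and qs = 8·2312 - 16630 = 1866.
Quantity traded falls to 1866. At q = 1866 the demand price is (11970 - 1866)/3 = 3368 and the supply price is (16630 + 1866)/8 = 2312.
Deadweight loss = ½ · (3368 - 2312) · (4170 - 1866) = ½ · 1056 · 2304 = 1216512.

1216512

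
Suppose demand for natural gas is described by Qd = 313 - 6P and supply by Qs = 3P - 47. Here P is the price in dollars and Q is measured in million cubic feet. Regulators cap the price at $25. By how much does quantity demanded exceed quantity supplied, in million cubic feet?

Equilibrium: 313 - 6P = 3P - 47, so 360 = 9P and P* = 40, Q* = 73.
Since 25 < 40, the ceiling is binding.
At P = 25: Qd = 313 - 6·25 = 163 and Qs = 3·25 - 47 = 28.
Shortage = Qd - Qs = 163 - 28 = 135.

135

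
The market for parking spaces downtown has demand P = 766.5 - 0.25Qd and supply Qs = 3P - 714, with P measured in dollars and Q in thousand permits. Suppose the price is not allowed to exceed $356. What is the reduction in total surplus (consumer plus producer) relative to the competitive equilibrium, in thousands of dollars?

Rearranging demand gives Qd = 3066 - 4P. Equilibrium: 3066 - 4P = 3P - 714, so 3780 = 7P and P* = 540, Q* = 906.
The ceiling of 356 is below the equilibrium price 540, so it binds.
At P = 356: Qd = 3066 - 4·356 = 1642 and Qs = 3·356 - 714 = 354.
Quantity traded falls to 354. At Q = 354 the demand price is (3066 - 354)/4 = 678 and the supply price is (714 + 354)/3 = 356.
Deadweight loss = ½ · (678 - 356) · (906 - 354) = ½ · 322 · 552 = 88872.

88872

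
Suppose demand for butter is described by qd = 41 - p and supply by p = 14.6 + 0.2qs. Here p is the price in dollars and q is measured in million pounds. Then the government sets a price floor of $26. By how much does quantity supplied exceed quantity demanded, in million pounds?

42

Rearranging supply gives qs = 5p - 73. Without the control the market clears where 41 - p = 5p - 73, i.e. p* = 19 and q* = 22.
Since 26 > 19, the floor is binding.
At p = 26: qd = 41 - 26 = 15 and qs = 5·26 - 73 = 57.
Surplus = qs - qd = 57 - 15 = 42.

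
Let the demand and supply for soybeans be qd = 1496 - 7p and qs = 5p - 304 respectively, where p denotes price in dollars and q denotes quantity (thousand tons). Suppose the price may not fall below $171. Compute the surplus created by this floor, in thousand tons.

252

Without the control the market clears where 1496 - 7p = 5p - 304, i.e. p* = 150 and q* = 446.
Because the floor (171) lies above the market-clearing price, it is binding.
At p = 171: qd = 1496 - 7·171 = 299 and qs = 5·171 - 304 = 551.
Surplus = qs - qd = 551 - 299 = 252.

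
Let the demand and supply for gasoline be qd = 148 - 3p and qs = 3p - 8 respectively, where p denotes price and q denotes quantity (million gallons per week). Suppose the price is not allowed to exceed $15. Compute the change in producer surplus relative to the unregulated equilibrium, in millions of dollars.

Without the control the market clears where 148 - 3p = 3p - 8, i.e. p* = 26 and q* = 70.
The ceiling of 15 is below the equilibrium price 26, so it binds.
At p = 15: qd = 148 - 3·15 = 103 and qs = 3·15 - 8 = 37.
Producer surplus without the control is ½ · (26 - 8/3) · 70 = 2450/3.
With the ceiling, producers sell 37 units at 15, so PS = ½ · (15 - 8/3) · 37 = 1369/6.
Change in producer surplus = 1369/6 - 2450/3 = -588.5.

-588.5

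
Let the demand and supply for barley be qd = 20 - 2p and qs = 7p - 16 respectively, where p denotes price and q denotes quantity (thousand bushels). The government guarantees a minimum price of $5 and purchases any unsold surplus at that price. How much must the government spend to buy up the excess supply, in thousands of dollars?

45

Setting quantity demanded equal to quantity supplied, 20 - 2p = 7p - 16, gives p* = 4 and q* = 12.
Because the floor (5) lies above the market-clearing price, it is binding.
At p = 5: qd = 20 - 2·5 = 10 and qs = 7·5 - 16 = 19.
Surplus = qs - qd = 9.
Government expenditure = surplus × support price = 9 × 5 = 45.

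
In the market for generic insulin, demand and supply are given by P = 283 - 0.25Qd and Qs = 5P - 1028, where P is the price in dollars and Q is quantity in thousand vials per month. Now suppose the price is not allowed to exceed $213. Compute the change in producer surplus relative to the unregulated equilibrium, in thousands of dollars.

Rearranging demand gives Qd = 1132 - 4P. In a free market, 1132 - 4P = 5P - 1028 gives the equilibrium P* = 240, Q* = 172.
Because the ceiling (213) lies below the market-clearing price, it is binding.
At P = 213: Qd = 1132 - 4·213 = 280 and Qs = 5·213 - 1028 = 37.
Producer surplus without the control is ½ · (240 - 205.6) · 172 = 2958.4.
With the ceiling, producers sell 37 units at 213, so PS = ½ · (213 - 205.6) · 37 = 136.9.
Change in producer surplus = 136.9 - 2958.4 = -2821.5.

-2821.5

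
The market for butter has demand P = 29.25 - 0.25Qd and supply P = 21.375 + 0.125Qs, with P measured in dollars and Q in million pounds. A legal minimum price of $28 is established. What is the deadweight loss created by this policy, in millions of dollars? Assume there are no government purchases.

Rearranging demand gives Qd = 117 - 4P; rearranging supply gives Qs = 8P - 171. Equilibrium: 117 - 4P = 8P - 171, so 288 = 12P and P* = 24, Q* = 21.
Since 28 > 24, the floor is binding.
At P = 28: Qd = 117 - 4·28 = 5 and Qs = 8·28 - 171 = 53.
Quantity traded falls to 5. At Q = 5 the demand price is (117 - 5)/4 = 28 and the supply price is (171 + 5)/8 = 22.
Deadweight loss = ½ · (28 - 22) · (21 - 5) = ½ · 6 · 16 = 48.

48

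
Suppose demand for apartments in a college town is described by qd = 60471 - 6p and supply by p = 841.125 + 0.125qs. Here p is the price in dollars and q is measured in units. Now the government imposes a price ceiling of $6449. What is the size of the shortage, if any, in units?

Rearranging supply gives qs = 8p - 6729. Setting quantity demanded equal to quantity supplied, 60471 - 6p = 8p - 6729, gives p* = 4800 and q* = 31671.
Since 6449 is above p* = 4800, the ceiling does not bind and the free-market outcome prevails.
Since the control does not bind, there is no shortage.

0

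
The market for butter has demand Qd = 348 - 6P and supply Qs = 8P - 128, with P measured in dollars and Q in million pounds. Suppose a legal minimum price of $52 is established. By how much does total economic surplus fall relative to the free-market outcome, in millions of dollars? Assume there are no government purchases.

Without the control the market clears where 348 - 6P = 8P - 128, i.e. P* = 34 and Q* = 144.
Since 52 > 34, the floor is binding.
At P = 52: Qd = 348 - 6·52 = 36 and Qs = 8·52 - 128 = 288.
Quantity traded falls to 36. At Q = 36 the demand price is (348 - 36)/6 = 52 and the supply price is (128 + 36)/8 = 20.5.
Deadweight loss = ½ · (52 - 20.5) · (144 - 36) = ½ · 31.5 · 108 = 1701.

1701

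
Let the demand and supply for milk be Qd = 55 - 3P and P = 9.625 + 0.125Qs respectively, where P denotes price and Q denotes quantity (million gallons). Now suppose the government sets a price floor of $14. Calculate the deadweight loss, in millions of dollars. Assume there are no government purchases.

Rearranging supply gives Qs = 8P - 77. Setting quantity demanded equal to quantity supplied, 55 - 3P = 8P - 77, gives P* = 12 and Q* = 19.
The floor of 14 is above the equilibrium price 12, so it binds.
At P = 14: Qd = 55 - 3·14 = 13 and Qs = 8·14 - 77 = 35.
Quantity traded falls to 13. At Q = 13 the demand price is (55 - 13)/3 = 14 and the supply price is (77 + 13)/8 = 11.25.
Deadweight loss = ½ · (14 - 11.25) · (19 - 13) = ½ · 2.75 · 6 = 8.25.

8.25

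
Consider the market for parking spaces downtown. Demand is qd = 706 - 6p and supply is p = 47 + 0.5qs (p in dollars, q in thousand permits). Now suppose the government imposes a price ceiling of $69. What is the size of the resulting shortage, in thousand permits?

Rearranging supply gives qs = 2p - 94. In a free market, 706 - 6p = 2p - 94 gives the equilibrium p* = 100, q* = 106.
The ceiling of 69 is below the equilibrium price 100, so it binds.
At p = 69: qd = 706 - 6·69 = 292 and qs = 2·69 - 94 = 44.
Shortage = qd - qs = 292 - 44 = 248.

248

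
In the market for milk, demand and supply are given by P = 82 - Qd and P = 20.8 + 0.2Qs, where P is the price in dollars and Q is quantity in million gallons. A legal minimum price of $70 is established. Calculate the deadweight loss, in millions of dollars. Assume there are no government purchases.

Rearranging demand gives Qd = 82 - P; rearranging supply gives Qs = 5P - 104. Without the control the market clears where 82 - P = 5P - 104, i.e. P* = 31 and Q* = 51.
The floor of 70 is above the equilibrium price 31, so it binds.
At P = 70: Qd = 82 - 70 = 12 and Qs = 5·70 - 104 = 246.
Quantity traded falls to 12. At Q = 12 the demand price is 82 - 12 = 70 and the supply price is (104 + 12)/5 = 23.2.
Deadweight loss = ½ · (70 - 23.2) · (51 - 12) = ½ · 46.8 · 39 = 912.6.

912.6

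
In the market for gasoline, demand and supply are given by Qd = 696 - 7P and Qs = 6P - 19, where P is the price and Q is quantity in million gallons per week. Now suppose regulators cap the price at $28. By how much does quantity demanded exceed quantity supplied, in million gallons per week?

Equilibrium: 696 - 7P = 6P - 19, so 715 = 13P and P* = 55, Q* = 311.
The ceiling of 28 is below the equilibrium price 55, so it binds.
At P = 28: Qd = 696 - 7·28 = 500 and Qs = 6·28 - 19 = 149.
Shortage = Qd - Qs = 500 - 149 = 351.

351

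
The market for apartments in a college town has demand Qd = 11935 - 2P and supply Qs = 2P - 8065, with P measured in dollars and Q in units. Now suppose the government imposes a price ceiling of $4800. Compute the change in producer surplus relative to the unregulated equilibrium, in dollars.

In a free market, 11935 - 2P = 2P - 8065 gives the equilibrium P* = 5000, Q* = 1935.
Since 4800 < 5000, the ceiling is binding.
At P = 4800: Qd = 11935 - 2·4800 = 2335 and Qs = 2·4800 - 8065 = 1535.
Producer surplus without the control is ½ · (5000 - 4032.5) · 1935 = 936056.25.
With the ceiling, producers sell 1535 units at 4800, so PS = ½ · (4800 - 4032.5) · 1535 = 589056.25.
Change in producer surplus = 589056.25 - 936056.25 = -347000.

-347000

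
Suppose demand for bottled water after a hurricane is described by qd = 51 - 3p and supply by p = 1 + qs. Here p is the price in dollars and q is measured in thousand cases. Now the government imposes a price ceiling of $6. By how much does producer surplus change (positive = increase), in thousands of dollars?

Rearranging supply gives qs = p - 1. Equilibrium: 51 - 3p = p - 1, so 52 = 4p and p* = 13, q* = 12.
Since 6 < 13, the ceiling is binding.
At p = 6: qd = 51 - 3·6 = 33 and qs = 6 - 1 = 5.
Producer surplus without the control is ½ · (13 - 1) · 12 = 72.
With the ceiling, producers sell 5 units at 6, so PS = ½ · (6 - 1) · 5 = 12.5.
Change in producer surplus = 12.5 - 72 = -59.5.

-59.5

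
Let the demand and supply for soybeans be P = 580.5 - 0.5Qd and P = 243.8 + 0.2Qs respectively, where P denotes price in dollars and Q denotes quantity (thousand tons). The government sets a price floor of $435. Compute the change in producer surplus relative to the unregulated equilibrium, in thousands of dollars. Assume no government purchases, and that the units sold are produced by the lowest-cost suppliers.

24035

Rearranging demand gives Qd = 1161 - 2P; rearranging supply gives Qs = 5P - 1219. In a free market, 1161 - 2P = 5P - 1219 gives the equilibrium P* = 340, Q* = 481.
Because the floor (435) lies above the market-clearing price, it is binding.
At P = 435: Qd = 1161 - 2·435 = 291 and Qs = 5·435 - 1219 = 956.
Producer surplus without the control is ½ · (340 - 243.8) · 481 = 23136.1.
With the floor, 291 units are sold at 435. The supply price at Q = 291 is 302, so PS = ½ · [(435 - 243.8) + (435 - 302)] · 291 = 47171.1.
Change in producer surplus = 47171.1 - 23136.1 = 24035.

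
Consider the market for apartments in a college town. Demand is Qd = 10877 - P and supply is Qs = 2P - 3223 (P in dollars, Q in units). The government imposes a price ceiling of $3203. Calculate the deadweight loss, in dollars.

Setting quantity demanded equal to quantity supplied, 10877 - P = 2P - 3223, gives P* = 4700 and Q* = 6177.
The ceiling of 3203 is below the equilibrium price 4700, so it binds.
At P = 3203: Qd = 10877 - 3203 = 7674 and Qs = 2·3203 - 3223 = 3183.
Quantity traded falls to 3183. At Q = 3183 the demand price is 10877 - 3183 = 7694 and the supply price is (3223 + 3183)/2 = 3203.
Deadweight loss = ½ · (7694 - 3203) · (6177 - 3183) = ½ · 4491 · 2994 = 6723027.

6723027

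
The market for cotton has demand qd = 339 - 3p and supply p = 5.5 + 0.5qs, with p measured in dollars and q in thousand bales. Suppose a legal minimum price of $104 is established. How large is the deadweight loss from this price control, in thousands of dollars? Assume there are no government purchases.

Rearranging supply gives qs = 2p - 11. Setting quantity demanded equal to quantity supplied, 339 - 3p = 2p - 11, gives p* = 70 and q* = 129.
Because the floor (104) lies above the market-clearing price, it is binding.
At p = 104: qd = 339 - 3·104 = 27 and qs = 2·104 - 11 = 197.
Quantity traded falls to 27. At q = 27 the demand price is (339 - 27)/3 = 104 and the supply price is (11 + 27)/2 = 19.
Deadweight loss = ½ · (104 - 19) · (129 - 27) = ½ · 85 · 102 = 4335.

4335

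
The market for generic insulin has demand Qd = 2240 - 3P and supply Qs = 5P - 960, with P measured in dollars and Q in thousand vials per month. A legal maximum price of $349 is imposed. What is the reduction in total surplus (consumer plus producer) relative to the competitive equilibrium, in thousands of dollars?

Equilibrium: 2240 - 3P = 5P - 960, so 3200 = 8P and P* = 400, Q* = 1040.
Since 349 < 400, the ceiling is binding.
At P = 349: Qd = 2240 - 3·349 = 1193 and Qs = 5·349 - 960 = 785.
Quantity traded falls to 785. At Q = 785 the demand price is (2240 - 785)/3 = 485 and the supply price is (960 + 785)/5 = 349.
Deadweight loss = ½ · (485 - 349) · (1040 - 785) = ½ · 136 · 255 = 17340.

17340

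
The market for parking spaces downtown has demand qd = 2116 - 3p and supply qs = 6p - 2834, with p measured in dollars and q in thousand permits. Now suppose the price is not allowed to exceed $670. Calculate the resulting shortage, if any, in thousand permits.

0

Equilibrium: 2116 - 3p = 6p - 2834, so 4950 = 9p and p* = 550, q* = 466.
The ceiling of 670 is above the equilibrium price 550, so it is not binding; the market clears at p* = 550, q* = 466.
Since the control does not bind, there is no shortage.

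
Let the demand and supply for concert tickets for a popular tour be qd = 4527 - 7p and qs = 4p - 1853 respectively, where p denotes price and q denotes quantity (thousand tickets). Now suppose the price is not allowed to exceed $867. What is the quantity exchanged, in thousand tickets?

467

In a free market, 4527 - 7p = 4p - 1853 gives the equilibrium p* = 580, q* = 467.
The ceiling of 867 is above the equilibrium price 580, so it is not binding; the market clears at p* = 580, q* = 467.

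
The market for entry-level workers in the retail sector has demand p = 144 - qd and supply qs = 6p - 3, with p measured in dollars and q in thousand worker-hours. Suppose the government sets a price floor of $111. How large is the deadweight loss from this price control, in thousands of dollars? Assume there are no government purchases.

Rearranging demand gives qd = 144 - p. Without the control the market clears where 144 - p = 6p - 3, i.e. p* = 21 and q* = 123.
Since 111 > 21, the floor is binding.
At p = 111: qd = 144 - 111 = 33 and qs = 6·111 - 3 = 663.
Quantity traded falls to 33. At q = 33 the demand price is 144 - 33 = 111 and the supply price is (3 + 33)/6 = 6.
Deadweight loss = ½ · (111 - 6) · (123 - 33) = ½ · 105 · 90 = 4725.

4725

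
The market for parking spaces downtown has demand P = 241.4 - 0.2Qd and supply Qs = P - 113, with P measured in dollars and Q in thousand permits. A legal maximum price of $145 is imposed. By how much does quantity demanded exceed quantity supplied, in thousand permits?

450

Rearranging demand gives Qd = 1207 - 5P. Without the control the market clears where 1207 - 5P = P - 113, i.e. P* = 220 and Q* = 107.
The ceiling of 145 is below the equilibrium price 220, so it binds.
At P = 145: Qd = 1207 - 5·145 = 482 and Qs = 145 - 113 = 32.
Shortage = Qd - Qs = 482 - 32 = 450.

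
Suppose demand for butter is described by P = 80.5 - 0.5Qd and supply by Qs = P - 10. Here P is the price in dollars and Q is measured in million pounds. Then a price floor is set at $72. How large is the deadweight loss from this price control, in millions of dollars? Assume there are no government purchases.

675

Rearranging demand gives Qd = 161 - 2P. Equilibrium: 161 - 2P = P - 10, so 171 = 3P and P* = 57, Q* = 47.
Because the floor (72) lies above the market-clearing price, it is binding.
At P = 72: Qd = 161 - 2·72 = 17 and Qs = 72 - 10 = 62.
Quantity traded falls to 17. At Q = 17 the demand price is (161 - 17)/2 = 72 and the supply price is 10 + 17 = 27.
Deadweight loss = ½ · (72 - 27) · (47 - 17) = ½ · 45 · 30 = 675.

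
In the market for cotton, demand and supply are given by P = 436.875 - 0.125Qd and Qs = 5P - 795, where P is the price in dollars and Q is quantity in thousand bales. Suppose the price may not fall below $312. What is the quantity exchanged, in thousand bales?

855

Rearranging demand gives Qd = 3495 - 8P. Setting quantity demanded equal to quantity supplied, 3495 - 8P = 5P - 795, gives P* = 330 and Q* = 855.
Since 312 is below P* = 330, the floor does not bind and the free-market outcome prevails.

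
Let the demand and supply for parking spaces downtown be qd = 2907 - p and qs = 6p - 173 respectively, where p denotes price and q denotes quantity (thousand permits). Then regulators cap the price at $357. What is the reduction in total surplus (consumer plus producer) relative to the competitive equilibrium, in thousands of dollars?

144669

Equilibrium: 2907 - p = 6p - 173, so 3080 = 7p and p* = 440, q* = 2467.
Since 357 < 440, the ceiling is binding.
At p = 357: qd = 2907 - 357 = 2550 and qs = 6·357 - 173 = 1969.
Quantity traded falls to 1969. At q = 1969 the demand price is 2907 - 1969 = 938 and the supply price is (173 + 1969)/6 = 357.
Deadweight loss = ½ · (938 - 357) · (2467 - 1969) = ½ · 581 · 498 = 144669.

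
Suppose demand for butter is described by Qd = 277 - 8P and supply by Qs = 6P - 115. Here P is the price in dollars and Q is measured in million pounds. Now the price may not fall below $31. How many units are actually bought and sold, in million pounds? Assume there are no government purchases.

Setting quantity demanded equal to quantity supplied, 277 - 8P = 6P - 115, gives P* = 28 and Q* = 53.
The floor of 31 is above the equilibrium price 28, so it binds.
At P = 31: Qd = 277 - 8·31 = 29 and Qs = 6·31 - 115 = 71.
The quantity actually transacted is the short side, demand: 29.

29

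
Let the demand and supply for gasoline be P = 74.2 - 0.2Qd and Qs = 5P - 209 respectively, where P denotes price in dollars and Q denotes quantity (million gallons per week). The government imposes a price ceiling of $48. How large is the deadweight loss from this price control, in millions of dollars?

500

Rearranging demand gives Qd = 371 - 5P. Setting quantity demanded equal to quantity supplied, 371 - 5P = 5P - 209, gives P* = 58 and Q* = 81.
The ceiling of 48 is below the equilibrium price 58, so it binds.
At P = 48: Qd = 371 - 5·48 = 131 and Qs = 5·48 - 209 = 31.
Quantity traded falls to 31. At Q = 31 the demand price is (371 - 31)/5 = 68 and the supply price is (209 + 31)/5 = 48.
Deadweight loss = ½ · (68 - 48) · (81 - 31) = ½ · 20 · 50 = 500.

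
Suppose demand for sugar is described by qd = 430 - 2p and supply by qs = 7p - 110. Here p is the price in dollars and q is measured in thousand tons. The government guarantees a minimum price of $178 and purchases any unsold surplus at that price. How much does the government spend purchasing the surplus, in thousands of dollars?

189036

In a free market, 430 - 2p = 7p - 110 gives the equilibrium p* = 60, q* = 310.
Because the floor (178) lies above the market-clearing price, it is binding.
At p = 178: qd = 430 - 2·178 = 74 and qs = 7·178 - 110 = 1136.
Surplus = qs - qd = 1062.
Government expenditure = surplus × support price = 1062 × 178 = 189036.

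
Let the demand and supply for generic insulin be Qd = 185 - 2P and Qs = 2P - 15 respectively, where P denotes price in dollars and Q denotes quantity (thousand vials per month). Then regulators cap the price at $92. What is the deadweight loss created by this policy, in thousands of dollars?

In a free market, 185 - 2P = 2P - 15 gives the equilibrium P* = 50, Q* = 85.
The ceiling of 92 is above the equilibrium price 50, so it is not binding; the market clears at P* = 50, Q* = 85.
Since the control does not bind, no trades are prevented and deadweight loss is zero.

0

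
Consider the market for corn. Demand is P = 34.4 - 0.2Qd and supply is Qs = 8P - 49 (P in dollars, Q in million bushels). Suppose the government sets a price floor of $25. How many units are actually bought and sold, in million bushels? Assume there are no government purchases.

Rearranging demand gives Qd = 172 - 5P. Equilibrium: 172 - 5P = 8P - 49, so 221 = 13P and P* = 17, Q* = 87.
Because the floor (25) lies above the market-clearing price, it is binding.
At P = 25: Qd = 172 - 5·25 = 47 and Qs = 8·25 - 49 = 151.
The quantity actually transacted is the short side, demand: 47.

47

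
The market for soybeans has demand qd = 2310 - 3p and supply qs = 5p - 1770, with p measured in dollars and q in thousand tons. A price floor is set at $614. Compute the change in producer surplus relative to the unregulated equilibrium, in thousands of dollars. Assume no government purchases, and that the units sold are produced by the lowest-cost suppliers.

38937.6

Setting quantity demanded equal to quantity supplied, 2310 - 3p = 5p - 1770, gives p* = 510 and q* = 780.
Because the floor (614) lies above the market-clearing price, it is binding.
At p = 614: qd = 2310 - 3·614 = 468 and qs = 5·614 - 1770 = 1300.
Producer surplus without the control is ½ · (510 - 354) · 780 = 60840.
With the floor, 468 units are sold at 614. The supply price at q = 468 is 447.6, so PS = ½ · [(614 - 354) + (614 - 447.6)] · 468 = 99777.6.
Change in producer surplus = 99777.6 - 60840 = 38937.6.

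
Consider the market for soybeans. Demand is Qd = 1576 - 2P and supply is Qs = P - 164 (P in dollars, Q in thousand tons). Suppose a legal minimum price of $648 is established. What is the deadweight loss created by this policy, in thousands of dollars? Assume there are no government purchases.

13872

Equilibrium: 1576 - 2P = P - 164, so 1740 = 3P and P* = 580, Q* = 416.
The floor of 648 is above the equilibrium price 580, so it binds.
At P = 648: Qd = 1576 - 2·648 = 280 and Qs = 648 - 164 = 484.
Quantity traded falls to 280. At Q = 280 the demand price is (1576 - 280)/2 = 648 and the supply price is 164 + 280 = 444.
Deadweight loss = ½ · (648 - 444) · (416 - 280) = ½ · 204 · 136 = 13872.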